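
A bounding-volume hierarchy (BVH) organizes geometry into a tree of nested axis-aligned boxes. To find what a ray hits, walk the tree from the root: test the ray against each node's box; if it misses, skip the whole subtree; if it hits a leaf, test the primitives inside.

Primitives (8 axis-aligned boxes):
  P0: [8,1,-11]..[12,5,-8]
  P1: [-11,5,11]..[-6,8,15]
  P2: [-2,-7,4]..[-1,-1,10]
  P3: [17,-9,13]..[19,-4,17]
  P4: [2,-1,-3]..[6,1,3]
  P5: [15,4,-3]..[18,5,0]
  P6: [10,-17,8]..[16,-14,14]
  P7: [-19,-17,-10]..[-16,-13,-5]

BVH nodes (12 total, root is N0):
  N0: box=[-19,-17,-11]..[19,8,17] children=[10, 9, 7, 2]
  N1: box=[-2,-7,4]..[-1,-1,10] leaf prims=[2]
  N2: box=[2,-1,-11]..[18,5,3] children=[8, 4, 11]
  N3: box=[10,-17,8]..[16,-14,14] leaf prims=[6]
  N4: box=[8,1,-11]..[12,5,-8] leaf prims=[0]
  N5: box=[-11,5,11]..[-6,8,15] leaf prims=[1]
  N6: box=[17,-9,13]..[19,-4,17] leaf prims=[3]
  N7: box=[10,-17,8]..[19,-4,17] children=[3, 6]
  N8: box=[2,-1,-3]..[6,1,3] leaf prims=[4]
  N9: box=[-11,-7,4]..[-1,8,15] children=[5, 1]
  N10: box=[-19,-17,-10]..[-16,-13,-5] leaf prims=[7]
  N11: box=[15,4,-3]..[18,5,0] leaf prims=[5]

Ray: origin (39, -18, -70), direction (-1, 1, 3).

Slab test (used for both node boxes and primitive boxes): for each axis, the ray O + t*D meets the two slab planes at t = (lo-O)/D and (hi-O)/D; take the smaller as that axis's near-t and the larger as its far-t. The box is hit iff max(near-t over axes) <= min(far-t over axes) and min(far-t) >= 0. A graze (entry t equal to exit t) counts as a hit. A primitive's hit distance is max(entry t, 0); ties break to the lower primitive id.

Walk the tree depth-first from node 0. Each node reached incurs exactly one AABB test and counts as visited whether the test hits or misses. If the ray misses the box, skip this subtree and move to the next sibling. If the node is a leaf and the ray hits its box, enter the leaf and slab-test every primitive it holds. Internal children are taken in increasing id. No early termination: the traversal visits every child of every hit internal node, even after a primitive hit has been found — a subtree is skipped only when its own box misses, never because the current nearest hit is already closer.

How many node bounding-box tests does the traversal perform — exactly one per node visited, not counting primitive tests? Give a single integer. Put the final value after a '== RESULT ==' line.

Traverse from the root:
N0 x:[20,58] y:[1,26] z:[59/3,29] -> hit [20,26], descend [2, 7, 9, 10]
  N2 x:[21,37] y:[17,23] z:[59/3,73/3] -> hit [21,23], descend [4, 8, 11]
    N4 x:[27,31] y:[19,23] z:[59/3,62/3] -> miss, prune
    N8 x:[33,37] y:[17,19] z:[67/3,73/3] -> miss, prune
    N11 x:[21,24] y:[22,23] z:[67/3,70/3] -> hit [67/3,23] leaf, test {P5@t=67/3}
  N7 x:[20,29] y:[1,14] z:[26,29] -> miss, prune
  N9 x:[40,50] y:[11,26] z:[74/3,85/3] -> miss, prune
  N10 x:[55,58] y:[1,5] z:[20,65/3] -> miss, prune

order=[0, 2, 4, 8, 11, 7, 9, 10]  |boxes|=8  |leaves|=1  hit=P5

== RESULT ==
8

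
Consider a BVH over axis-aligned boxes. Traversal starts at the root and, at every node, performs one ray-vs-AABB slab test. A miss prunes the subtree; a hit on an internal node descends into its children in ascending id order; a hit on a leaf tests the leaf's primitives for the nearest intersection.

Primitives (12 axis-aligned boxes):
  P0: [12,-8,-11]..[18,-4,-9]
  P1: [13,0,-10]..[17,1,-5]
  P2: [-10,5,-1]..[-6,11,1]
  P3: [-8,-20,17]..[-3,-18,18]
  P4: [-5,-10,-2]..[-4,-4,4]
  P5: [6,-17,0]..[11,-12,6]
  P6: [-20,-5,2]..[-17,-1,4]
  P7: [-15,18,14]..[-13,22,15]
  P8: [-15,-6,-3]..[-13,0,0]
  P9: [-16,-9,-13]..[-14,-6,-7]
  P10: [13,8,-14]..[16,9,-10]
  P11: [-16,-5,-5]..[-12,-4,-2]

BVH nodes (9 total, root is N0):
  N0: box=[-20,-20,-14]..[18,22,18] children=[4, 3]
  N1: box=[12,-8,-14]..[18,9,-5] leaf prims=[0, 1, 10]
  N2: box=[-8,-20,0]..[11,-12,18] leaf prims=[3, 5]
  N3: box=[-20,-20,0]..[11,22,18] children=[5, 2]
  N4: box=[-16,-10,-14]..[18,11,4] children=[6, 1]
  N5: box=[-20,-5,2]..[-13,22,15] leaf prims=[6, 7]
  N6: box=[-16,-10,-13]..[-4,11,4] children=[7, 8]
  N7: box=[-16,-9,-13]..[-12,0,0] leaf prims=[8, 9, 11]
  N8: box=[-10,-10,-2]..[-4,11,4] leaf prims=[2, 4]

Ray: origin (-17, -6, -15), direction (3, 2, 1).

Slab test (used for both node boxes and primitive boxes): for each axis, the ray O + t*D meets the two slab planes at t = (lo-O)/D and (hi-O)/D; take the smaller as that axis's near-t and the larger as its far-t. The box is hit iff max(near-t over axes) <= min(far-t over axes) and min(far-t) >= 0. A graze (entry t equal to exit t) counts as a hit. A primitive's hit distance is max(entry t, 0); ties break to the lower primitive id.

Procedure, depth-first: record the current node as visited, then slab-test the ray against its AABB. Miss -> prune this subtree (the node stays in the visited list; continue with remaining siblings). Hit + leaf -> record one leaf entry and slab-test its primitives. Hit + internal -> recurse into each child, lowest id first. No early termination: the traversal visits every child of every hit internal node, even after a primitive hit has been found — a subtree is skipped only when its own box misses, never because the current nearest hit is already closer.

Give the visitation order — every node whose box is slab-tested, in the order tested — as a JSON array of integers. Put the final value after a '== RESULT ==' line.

Trace the traversal:
N0 x:[-1,35/3] y:[-7,14] z:[1,33] -> hit [1,35/3], descend [3, 4]
  N3 x:[-1,28/3] y:[-7,14] z:[15,33] -> miss, prune
  N4 x:[1/3,35/3] y:[-2,17/2] z:[1,19] -> hit [1,17/2], descend [1, 6]
    N1 x:[29/3,35/3] y:[-1,15/2] z:[1,10] -> miss, prune
    N6 x:[1/3,13/3] y:[-2,17/2] z:[2,19] -> hit [2,13/3], descend [7, 8]
      N7 x:[1/3,5/3] y:[-3/2,3] z:[2,15] -> miss, prune
      N8 x:[7/3,13/3] y:[-2,17/2] z:[13,19] -> miss, prune

Summary -> nodes [0, 3, 4, 1, 6, 7, 8]; box-tests=7; leaf-entries=0; first=miss

== RESULT ==
[0, 3, 4, 1, 6, 7, 8]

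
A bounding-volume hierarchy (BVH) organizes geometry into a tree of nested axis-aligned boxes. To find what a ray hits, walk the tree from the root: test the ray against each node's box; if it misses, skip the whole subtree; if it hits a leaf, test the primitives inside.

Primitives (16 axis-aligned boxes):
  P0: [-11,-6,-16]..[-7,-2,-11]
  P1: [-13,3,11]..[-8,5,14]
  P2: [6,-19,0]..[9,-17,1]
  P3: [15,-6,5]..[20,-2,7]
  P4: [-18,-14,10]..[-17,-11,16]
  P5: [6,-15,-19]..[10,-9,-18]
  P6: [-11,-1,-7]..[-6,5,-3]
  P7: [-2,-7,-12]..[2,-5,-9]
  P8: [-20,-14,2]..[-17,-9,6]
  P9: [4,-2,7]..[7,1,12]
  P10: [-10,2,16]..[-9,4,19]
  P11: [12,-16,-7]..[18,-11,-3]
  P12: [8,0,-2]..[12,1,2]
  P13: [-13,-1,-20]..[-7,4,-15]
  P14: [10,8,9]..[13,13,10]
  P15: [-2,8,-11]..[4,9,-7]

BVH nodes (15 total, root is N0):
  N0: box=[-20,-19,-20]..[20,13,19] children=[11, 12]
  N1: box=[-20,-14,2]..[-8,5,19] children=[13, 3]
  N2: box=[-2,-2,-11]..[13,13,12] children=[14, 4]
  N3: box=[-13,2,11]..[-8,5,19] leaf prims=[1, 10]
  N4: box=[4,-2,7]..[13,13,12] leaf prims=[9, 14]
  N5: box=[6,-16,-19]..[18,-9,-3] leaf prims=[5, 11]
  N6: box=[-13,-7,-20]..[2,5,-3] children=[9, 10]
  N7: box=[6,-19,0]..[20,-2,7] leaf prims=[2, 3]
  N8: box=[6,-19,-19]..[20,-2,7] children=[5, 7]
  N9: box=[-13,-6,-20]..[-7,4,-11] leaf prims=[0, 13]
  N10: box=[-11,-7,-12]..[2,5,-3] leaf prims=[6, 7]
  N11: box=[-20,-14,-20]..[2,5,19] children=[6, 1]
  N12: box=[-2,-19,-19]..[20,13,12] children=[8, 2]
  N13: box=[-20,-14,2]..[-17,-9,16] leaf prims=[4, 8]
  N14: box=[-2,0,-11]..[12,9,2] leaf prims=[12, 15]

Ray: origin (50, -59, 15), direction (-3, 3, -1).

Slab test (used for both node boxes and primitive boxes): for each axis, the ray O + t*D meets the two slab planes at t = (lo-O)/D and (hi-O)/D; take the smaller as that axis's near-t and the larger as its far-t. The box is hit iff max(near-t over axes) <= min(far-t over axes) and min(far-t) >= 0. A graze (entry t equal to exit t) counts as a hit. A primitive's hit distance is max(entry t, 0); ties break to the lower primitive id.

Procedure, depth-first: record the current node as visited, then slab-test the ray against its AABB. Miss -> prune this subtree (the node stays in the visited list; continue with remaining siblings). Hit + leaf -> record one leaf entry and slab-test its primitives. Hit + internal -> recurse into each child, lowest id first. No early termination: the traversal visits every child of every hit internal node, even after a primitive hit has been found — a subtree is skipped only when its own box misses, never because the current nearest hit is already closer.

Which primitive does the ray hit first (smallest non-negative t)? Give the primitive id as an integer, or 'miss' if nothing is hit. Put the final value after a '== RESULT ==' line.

Traverse from the root:
N0 x:[10,70/3] y:[40/3,24] z:[-4,35] -> hit [40/3,70/3], descend [11, 12]
  N11 x:[16,70/3] y:[15,64/3] z:[-4,35] -> hit [16,64/3], descend [1, 6]
    N1 x:[58/3,70/3] y:[15,64/3] z:[-4,13] -> miss, prune
    N6 x:[16,21] y:[52/3,64/3] z:[18,35] -> hit [18,21], descend [9, 10]
      N9 x:[19,21] y:[53/3,21] z:[26,35] -> miss, prune
      N10 x:[16,61/3] y:[52/3,64/3] z:[18,27] -> hit [18,61/3] leaf, test {P6@t=58/3, P7(miss)}
  N12 x:[10,52/3] y:[40/3,24] z:[3,34] -> hit [40/3,52/3], descend [2, 8]
    N2 x:[37/3,52/3] y:[19,24] z:[3,26] -> miss, prune
    N8 x:[10,44/3] y:[40/3,19] z:[8,34] -> hit [40/3,44/3], descend [5, 7]
      N5 x:[32/3,44/3] y:[43/3,50/3] z:[18,34] -> miss, prune
      N7 x:[10,44/3] y:[40/3,19] z:[8,15] -> hit [40/3,44/3] leaf, test {P2@t=14, P3(miss)}

Summary -> nodes [0, 11, 1, 6, 9, 10, 12, 2, 8, 5, 7]; box-tests=11; leaf-entries=2; first=P2

== RESULT ==
2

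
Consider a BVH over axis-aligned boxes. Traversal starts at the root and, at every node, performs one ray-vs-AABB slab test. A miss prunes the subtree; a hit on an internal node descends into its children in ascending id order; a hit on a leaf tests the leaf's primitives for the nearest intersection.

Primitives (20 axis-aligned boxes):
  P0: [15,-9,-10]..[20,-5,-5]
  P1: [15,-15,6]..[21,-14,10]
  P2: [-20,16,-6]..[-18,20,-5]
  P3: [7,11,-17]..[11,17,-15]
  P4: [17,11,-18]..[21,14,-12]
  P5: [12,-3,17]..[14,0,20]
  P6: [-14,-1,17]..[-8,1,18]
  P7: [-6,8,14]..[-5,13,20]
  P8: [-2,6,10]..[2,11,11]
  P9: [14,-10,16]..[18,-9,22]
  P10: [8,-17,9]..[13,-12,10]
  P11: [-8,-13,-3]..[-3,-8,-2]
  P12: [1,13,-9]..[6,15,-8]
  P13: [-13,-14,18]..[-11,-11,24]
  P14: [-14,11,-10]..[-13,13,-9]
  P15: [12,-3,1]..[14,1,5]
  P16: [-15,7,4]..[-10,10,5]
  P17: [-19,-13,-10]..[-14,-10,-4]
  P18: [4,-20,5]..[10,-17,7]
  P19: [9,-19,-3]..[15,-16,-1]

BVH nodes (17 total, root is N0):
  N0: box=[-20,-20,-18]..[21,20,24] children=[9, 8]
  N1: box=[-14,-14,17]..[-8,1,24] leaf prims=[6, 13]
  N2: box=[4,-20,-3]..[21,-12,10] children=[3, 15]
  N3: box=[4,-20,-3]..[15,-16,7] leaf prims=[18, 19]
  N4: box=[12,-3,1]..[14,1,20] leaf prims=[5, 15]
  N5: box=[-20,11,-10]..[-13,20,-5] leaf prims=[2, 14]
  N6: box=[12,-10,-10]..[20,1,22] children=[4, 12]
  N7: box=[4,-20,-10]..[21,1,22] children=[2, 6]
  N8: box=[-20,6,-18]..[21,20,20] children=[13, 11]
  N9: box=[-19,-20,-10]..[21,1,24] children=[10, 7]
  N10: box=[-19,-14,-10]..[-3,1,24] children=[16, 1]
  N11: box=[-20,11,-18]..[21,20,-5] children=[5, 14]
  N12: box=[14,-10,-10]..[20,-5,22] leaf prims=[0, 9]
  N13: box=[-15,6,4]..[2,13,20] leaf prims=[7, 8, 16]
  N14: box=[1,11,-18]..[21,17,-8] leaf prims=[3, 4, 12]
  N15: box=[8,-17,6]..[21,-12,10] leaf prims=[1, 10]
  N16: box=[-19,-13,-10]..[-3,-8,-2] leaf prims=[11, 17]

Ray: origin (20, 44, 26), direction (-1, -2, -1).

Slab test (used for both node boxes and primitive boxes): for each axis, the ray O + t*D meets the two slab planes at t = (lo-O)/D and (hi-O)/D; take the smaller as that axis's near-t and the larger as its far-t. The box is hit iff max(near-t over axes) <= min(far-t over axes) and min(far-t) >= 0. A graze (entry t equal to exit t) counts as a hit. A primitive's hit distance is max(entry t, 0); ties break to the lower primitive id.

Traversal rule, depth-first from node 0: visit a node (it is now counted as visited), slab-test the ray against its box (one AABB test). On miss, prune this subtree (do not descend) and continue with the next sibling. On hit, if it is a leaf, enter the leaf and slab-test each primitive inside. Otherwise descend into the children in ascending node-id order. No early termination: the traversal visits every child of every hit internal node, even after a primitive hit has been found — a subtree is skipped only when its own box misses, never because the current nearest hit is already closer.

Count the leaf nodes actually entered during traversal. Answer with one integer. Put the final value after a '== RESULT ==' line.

Trace the traversal:
N0 x:[-1,40] y:[12,32] z:[2,44] -> hit [12,32], descend [8, 9]
  N8 x:[-1,40] y:[12,19] z:[6,44] -> hit [12,19], descend [11, 13]
    N11 x:[-1,40] y:[12,33/2] z:[31,44] -> miss, prune
    N13 x:[18,35] y:[31/2,19] z:[6,22] -> hit [18,19] leaf, test {P7(miss), P8(miss), P16(miss)}
  N9 x:[-1,39] y:[43/2,32] z:[2,36] -> hit [43/2,32], descend [7, 10]
    N7 x:[-1,16] y:[43/2,32] z:[4,36] -> miss, prune
    N10 x:[23,39] y:[43/2,29] z:[2,36] -> hit [23,29], descend [1, 16]
      N1 x:[28,34] y:[43/2,29] z:[2,9] -> miss, prune
      N16 x:[23,39] y:[26,57/2] z:[28,36] -> hit [28,57/2] leaf, test {P11@t=28, P17(miss)}

Visited [0, 8, 11, 13, 9, 7, 10, 1, 16]. Tests: 9 box, 2 leaf. Nearest: P11.

== RESULT ==
2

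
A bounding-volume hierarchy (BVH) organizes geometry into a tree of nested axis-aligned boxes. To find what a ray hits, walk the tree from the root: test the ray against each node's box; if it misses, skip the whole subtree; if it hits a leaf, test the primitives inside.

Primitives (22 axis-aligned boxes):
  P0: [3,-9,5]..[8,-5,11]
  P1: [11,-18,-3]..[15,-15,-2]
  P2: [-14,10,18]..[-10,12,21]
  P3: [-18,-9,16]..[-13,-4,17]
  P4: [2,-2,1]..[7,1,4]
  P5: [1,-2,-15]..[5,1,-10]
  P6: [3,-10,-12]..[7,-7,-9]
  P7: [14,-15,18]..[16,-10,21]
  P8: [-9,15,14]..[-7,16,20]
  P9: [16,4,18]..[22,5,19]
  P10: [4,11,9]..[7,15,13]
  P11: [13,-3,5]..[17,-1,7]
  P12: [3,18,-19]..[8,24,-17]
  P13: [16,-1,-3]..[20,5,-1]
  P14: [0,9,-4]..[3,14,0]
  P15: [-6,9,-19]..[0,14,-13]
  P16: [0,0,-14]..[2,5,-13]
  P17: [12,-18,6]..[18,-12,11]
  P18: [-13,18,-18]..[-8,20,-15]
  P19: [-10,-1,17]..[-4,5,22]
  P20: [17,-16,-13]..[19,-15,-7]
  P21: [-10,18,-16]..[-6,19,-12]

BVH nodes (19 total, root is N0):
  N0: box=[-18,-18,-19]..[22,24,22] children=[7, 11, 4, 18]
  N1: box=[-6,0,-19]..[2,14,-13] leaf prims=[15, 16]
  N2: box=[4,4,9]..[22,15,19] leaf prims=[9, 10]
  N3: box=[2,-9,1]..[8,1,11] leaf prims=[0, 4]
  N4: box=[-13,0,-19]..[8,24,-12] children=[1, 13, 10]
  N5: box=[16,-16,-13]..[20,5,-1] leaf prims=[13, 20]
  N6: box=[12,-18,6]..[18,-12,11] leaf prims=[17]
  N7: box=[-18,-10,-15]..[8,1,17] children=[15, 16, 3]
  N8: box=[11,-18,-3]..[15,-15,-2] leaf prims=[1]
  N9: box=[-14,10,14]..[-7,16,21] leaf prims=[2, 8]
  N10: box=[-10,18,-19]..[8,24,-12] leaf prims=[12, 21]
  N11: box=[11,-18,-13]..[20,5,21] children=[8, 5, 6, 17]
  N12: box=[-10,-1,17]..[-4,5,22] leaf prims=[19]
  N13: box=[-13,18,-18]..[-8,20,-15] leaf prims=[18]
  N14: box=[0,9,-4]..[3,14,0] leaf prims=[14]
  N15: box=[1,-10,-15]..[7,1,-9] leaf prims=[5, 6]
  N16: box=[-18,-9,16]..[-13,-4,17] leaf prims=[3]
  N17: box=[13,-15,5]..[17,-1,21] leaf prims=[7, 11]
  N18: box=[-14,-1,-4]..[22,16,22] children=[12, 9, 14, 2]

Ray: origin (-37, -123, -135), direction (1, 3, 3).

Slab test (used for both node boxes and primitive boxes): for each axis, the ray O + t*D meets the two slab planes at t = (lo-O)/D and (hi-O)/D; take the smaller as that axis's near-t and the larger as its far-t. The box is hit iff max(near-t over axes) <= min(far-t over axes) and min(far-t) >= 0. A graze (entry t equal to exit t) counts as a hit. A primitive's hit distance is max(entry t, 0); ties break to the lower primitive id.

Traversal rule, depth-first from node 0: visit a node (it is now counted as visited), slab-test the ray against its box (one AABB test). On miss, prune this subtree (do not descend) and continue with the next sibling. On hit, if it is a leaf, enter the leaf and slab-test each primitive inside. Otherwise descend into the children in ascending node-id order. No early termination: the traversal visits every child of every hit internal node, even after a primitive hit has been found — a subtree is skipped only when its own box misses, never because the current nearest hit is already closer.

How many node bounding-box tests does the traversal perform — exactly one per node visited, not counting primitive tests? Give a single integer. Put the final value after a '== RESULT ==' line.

Walk:
N0 x:[19,59] y:[35,49] z:[116/3,157/3] -> hit [116/3,49], descend [4, 7, 11, 18]
  N4 x:[24,45] y:[41,49] z:[116/3,41] -> hit [41,41], descend [1, 10, 13]
    N1 x:[31,39] y:[41,137/3] z:[116/3,122/3] -> miss, prune
    N10 x:[27,45] y:[47,49] z:[116/3,41] -> miss, prune
    N13 x:[24,29] y:[47,143/3] z:[39,40] -> miss, prune
  N7 x:[19,45] y:[113/3,124/3] z:[40,152/3] -> hit [40,124/3], descend [3, 15, 16]
    N3 x:[39,45] y:[38,124/3] z:[136/3,146/3] -> miss, prune
    N15 x:[38,44] y:[113/3,124/3] z:[40,42] -> hit [40,124/3] leaf, test {P5@t=121/3, P6(miss)}
    N16 x:[19,24] y:[38,119/3] z:[151/3,152/3] -> miss, prune
  N11 x:[48,57] y:[35,128/3] z:[122/3,52] -> miss, prune
  N18 x:[23,59] y:[122/3,139/3] z:[131/3,157/3] -> hit [131/3,139/3], descend [2, 9, 12, 14]
    N2 x:[41,59] y:[127/3,46] z:[48,154/3] -> miss, prune
    N9 x:[23,30] y:[133/3,139/3] z:[149/3,52] -> miss, prune
    N12 x:[27,33] y:[122/3,128/3] z:[152/3,157/3] -> miss, prune
    N14 x:[37,40] y:[44,137/3] z:[131/3,45] -> miss, prune

order=[0, 4, 1, 10, 13, 7, 3, 15, 16, 11, 18, 2, 9, 12, 14]  |boxes|=15  |leaves|=1  hit=P5

== RESULT ==
15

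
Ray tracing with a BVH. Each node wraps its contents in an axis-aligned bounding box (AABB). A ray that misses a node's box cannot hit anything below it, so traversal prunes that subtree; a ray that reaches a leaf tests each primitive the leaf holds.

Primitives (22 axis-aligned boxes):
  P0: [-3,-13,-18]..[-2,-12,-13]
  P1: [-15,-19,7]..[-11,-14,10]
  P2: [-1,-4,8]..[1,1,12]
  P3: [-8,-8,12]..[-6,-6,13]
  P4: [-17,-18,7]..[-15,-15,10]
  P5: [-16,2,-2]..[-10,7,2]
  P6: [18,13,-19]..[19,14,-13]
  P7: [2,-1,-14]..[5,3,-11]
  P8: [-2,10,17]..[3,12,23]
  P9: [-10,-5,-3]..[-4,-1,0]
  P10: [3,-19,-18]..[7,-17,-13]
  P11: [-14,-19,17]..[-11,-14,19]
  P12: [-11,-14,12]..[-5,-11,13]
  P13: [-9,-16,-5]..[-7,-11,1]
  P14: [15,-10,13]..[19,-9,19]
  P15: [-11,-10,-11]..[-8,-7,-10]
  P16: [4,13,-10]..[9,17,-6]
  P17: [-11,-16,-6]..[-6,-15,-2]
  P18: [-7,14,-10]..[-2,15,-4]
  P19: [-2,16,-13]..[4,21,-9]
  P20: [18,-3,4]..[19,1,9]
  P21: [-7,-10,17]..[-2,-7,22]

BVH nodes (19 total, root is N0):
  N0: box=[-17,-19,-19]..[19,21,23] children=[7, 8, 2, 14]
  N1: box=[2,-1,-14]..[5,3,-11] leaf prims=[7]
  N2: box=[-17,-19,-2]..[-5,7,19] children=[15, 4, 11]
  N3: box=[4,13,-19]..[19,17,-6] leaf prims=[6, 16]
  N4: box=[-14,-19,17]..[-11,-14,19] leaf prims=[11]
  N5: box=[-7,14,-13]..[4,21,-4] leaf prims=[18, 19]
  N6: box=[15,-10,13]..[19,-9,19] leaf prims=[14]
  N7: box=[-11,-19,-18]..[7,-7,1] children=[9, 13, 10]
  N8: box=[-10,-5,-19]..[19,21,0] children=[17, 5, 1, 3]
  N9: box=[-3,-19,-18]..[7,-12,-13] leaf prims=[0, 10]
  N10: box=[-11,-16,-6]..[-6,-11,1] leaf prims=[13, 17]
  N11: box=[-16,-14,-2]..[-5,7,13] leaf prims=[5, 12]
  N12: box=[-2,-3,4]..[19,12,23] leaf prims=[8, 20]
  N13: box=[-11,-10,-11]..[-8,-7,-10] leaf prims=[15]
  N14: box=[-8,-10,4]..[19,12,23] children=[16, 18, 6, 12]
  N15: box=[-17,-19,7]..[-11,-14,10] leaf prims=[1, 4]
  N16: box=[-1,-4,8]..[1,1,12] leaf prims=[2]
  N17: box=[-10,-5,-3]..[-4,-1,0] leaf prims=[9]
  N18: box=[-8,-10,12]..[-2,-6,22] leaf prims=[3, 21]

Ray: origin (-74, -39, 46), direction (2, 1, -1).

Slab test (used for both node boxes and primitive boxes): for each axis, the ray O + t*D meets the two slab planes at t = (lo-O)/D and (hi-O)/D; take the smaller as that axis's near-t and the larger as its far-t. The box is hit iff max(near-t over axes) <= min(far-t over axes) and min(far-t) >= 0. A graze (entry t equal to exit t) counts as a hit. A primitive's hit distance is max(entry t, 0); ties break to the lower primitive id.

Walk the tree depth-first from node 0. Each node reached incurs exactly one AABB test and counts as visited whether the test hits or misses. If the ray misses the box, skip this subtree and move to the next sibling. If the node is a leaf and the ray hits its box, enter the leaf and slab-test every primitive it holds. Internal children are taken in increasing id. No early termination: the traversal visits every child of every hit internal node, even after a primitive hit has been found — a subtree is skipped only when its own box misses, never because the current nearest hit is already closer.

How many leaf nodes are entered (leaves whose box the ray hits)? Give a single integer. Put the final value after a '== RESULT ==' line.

Walk:
N0 x:[57/2,93/2] y:[20,60] z:[23,65] -> hit [57/2,93/2], descend [2, 7, 8, 14]
  N2 x:[57/2,69/2] y:[20,46] z:[27,48] -> hit [57/2,69/2], descend [4, 11, 15]
    N4 x:[30,63/2] y:[20,25] z:[27,29] -> miss, prune
    N11 x:[29,69/2] y:[25,46] z:[33,48] -> hit [33,69/2] leaf, test {P5(miss), P12(miss)}
    N15 x:[57/2,63/2] y:[20,25] z:[36,39] -> miss, prune
  N7 x:[63/2,81/2] y:[20,32] z:[45,64] -> miss, prune
  N8 x:[32,93/2] y:[34,60] z:[46,65] -> hit [46,93/2], descend [1, 3, 5, 17]
    N1 x:[38,79/2] y:[38,42] z:[57,60] -> miss, prune
    N3 x:[39,93/2] y:[52,56] z:[52,65] -> miss, prune
    N5 x:[67/2,39] y:[53,60] z:[50,59] -> miss, prune
    N17 x:[32,35] y:[34,38] z:[46,49] -> miss, prune
  N14 x:[33,93/2] y:[29,51] z:[23,42] -> hit [33,42], descend [6, 12, 16, 18]
    N6 x:[89/2,93/2] y:[29,30] z:[27,33] -> miss, prune
    N12 x:[36,93/2] y:[36,51] z:[23,42] -> hit [36,42] leaf, test {P8(miss), P20(miss)}
    N16 x:[73/2,75/2] y:[35,40] z:[34,38] -> hit [73/2,75/2] leaf, test {P2@t=73/2}
    N18 x:[33,36] y:[29,33] z:[24,34] -> hit [33,33] leaf, test {P3@t=33, P21(miss)}

Visited [0, 2, 4, 11, 15, 7, 8, 1, 3, 5, 17, 14, 6, 12, 16, 18]. Tests: 16 box, 4 leaf. Nearest: P3.

== RESULT ==
4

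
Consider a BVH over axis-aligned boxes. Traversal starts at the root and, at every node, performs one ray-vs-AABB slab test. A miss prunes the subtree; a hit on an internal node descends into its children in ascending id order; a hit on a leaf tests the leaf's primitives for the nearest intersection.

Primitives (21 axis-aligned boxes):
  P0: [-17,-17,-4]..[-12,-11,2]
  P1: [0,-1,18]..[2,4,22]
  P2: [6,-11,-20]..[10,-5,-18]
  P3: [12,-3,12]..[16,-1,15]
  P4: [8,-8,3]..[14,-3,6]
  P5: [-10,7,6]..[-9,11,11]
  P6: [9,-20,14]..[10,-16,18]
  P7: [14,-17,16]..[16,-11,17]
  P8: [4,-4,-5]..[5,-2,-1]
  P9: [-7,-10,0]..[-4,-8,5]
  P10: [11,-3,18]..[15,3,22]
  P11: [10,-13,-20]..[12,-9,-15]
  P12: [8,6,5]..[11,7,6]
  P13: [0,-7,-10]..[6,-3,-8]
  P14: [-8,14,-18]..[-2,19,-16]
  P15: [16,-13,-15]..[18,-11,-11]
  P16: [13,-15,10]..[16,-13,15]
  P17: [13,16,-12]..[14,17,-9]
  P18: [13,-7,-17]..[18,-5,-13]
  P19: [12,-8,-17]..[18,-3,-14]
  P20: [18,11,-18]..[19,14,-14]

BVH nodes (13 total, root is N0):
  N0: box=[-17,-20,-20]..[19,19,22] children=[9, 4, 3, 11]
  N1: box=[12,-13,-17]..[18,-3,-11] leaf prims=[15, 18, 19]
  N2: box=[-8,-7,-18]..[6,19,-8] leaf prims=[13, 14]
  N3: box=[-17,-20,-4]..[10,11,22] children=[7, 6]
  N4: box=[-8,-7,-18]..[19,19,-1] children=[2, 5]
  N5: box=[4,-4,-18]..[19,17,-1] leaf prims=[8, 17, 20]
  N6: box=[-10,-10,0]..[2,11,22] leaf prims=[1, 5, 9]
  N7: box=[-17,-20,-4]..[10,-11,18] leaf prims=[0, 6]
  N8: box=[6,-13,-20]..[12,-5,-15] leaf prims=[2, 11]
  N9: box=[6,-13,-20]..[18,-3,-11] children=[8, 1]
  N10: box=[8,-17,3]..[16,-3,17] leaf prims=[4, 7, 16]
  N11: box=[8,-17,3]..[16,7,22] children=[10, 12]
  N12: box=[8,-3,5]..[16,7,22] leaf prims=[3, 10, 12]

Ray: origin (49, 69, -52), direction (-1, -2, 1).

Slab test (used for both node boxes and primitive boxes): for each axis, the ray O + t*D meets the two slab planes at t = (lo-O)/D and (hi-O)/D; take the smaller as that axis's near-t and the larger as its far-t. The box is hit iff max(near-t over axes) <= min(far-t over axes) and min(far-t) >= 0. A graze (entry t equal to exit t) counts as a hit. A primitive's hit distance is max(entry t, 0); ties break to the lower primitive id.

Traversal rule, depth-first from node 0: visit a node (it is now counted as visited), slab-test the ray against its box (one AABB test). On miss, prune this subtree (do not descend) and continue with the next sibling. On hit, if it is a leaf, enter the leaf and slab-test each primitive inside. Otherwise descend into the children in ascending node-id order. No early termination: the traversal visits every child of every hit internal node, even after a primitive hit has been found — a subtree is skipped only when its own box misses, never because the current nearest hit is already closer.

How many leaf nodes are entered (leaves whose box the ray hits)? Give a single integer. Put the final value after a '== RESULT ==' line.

Trace the traversal:
N0 x:[30,66] y:[25,89/2] z:[32,74] -> hit [32,89/2], descend [3, 4, 9, 11]
  N3 x:[39,66] y:[29,89/2] z:[48,74] -> miss, prune
  N4 x:[30,57] y:[25,38] z:[34,51] -> hit [34,38], descend [2, 5]
    N2 x:[43,57] y:[25,38] z:[34,44] -> miss, prune
    N5 x:[30,45] y:[26,73/2] z:[34,51] -> hit [34,73/2] leaf, test {P8(miss), P17(miss), P20(miss)}
  N9 x:[31,43] y:[36,41] z:[32,41] -> hit [36,41], descend [1, 8]
    N1 x:[31,37] y:[36,41] z:[35,41] -> hit [36,37] leaf, test {P15(miss), P18(miss), P19@t=36}
    N8 x:[37,43] y:[37,41] z:[32,37] -> hit [37,37] leaf, test {P2(miss), P11(miss)}
  N11 x:[33,41] y:[31,43] z:[55,74] -> miss, prune

Visited [0, 3, 4, 2, 5, 9, 1, 8, 11]. Tests: 9 box, 3 leaf. Nearest: P19.

== RESULT ==
3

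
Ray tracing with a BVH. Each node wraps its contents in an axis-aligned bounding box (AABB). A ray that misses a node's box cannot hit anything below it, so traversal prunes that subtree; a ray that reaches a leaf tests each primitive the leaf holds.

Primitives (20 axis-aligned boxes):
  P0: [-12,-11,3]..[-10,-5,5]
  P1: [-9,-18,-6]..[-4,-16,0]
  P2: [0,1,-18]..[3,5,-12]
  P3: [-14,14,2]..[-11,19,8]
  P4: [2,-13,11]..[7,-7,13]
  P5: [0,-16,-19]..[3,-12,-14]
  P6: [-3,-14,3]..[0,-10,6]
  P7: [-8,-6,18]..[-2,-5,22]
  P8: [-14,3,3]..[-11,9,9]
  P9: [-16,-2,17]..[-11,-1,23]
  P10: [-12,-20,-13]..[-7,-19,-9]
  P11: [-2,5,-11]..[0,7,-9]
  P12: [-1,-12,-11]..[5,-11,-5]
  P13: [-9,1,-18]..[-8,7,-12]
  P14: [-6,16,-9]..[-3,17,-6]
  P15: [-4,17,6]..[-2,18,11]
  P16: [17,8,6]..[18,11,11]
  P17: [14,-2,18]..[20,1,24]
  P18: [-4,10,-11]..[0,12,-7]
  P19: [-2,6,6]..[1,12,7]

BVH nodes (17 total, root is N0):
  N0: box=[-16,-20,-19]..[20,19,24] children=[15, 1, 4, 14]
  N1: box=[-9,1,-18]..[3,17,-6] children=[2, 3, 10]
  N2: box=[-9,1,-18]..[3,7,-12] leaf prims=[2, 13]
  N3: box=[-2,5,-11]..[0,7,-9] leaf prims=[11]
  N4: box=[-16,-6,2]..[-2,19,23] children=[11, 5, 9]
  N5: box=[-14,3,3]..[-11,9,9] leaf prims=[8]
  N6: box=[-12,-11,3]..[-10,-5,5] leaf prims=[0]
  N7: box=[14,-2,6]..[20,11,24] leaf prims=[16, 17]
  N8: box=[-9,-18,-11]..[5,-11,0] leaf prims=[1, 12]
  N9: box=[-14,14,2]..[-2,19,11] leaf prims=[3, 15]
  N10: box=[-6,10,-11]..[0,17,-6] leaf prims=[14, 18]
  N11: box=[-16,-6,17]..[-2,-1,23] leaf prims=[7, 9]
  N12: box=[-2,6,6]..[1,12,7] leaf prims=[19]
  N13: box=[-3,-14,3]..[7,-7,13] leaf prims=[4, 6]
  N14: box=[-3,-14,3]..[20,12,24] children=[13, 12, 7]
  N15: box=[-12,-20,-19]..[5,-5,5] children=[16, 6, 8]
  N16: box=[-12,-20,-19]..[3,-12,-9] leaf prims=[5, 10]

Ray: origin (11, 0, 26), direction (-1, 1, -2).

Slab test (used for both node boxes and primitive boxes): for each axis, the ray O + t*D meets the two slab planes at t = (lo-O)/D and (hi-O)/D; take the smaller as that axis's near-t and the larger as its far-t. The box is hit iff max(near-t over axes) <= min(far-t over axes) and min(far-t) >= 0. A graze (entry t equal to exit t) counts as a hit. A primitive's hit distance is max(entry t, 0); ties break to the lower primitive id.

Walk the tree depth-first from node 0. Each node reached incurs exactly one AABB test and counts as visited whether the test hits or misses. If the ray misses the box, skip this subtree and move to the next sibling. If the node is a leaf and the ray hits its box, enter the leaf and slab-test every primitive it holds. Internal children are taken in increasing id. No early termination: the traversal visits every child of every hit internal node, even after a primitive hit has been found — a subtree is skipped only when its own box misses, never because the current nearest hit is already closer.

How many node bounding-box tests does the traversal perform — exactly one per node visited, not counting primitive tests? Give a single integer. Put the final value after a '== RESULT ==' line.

Traverse from the root:
N0 x:[-9,27] y:[-20,19] z:[1,45/2] -> hit [1,19], descend [1, 4, 14, 15]
  N1 x:[8,20] y:[1,17] z:[16,22] -> hit [16,17], descend [2, 3, 10]
    N2 x:[8,20] y:[1,7] z:[19,22] -> miss, prune
    N3 x:[11,13] y:[5,7] z:[35/2,37/2] -> miss, prune
    N10 x:[11,17] y:[10,17] z:[16,37/2] -> hit [16,17] leaf, test {P14@t=16, P18(miss)}
  N4 x:[13,27] y:[-6,19] z:[3/2,12] -> miss, prune
  N14 x:[-9,14] y:[-14,12] z:[1,23/2] -> hit [1,23/2], descend [7, 12, 13]
    N7 x:[-9,-3] y:[-2,11] z:[1,10] -> miss, prune
    N12 x:[10,13] y:[6,12] z:[19/2,10] -> hit [10,10] leaf, test {P19@t=10}
    N13 x:[4,14] y:[-14,-7] z:[13/2,23/2] -> miss, prune
  N15 x:[6,23] y:[-20,-5] z:[21/2,45/2] -> miss, prune

Summary -> nodes [0, 1, 2, 3, 10, 4, 14, 7, 12, 13, 15]; box-tests=11; leaf-entries=2; first=P19

== RESULT ==
11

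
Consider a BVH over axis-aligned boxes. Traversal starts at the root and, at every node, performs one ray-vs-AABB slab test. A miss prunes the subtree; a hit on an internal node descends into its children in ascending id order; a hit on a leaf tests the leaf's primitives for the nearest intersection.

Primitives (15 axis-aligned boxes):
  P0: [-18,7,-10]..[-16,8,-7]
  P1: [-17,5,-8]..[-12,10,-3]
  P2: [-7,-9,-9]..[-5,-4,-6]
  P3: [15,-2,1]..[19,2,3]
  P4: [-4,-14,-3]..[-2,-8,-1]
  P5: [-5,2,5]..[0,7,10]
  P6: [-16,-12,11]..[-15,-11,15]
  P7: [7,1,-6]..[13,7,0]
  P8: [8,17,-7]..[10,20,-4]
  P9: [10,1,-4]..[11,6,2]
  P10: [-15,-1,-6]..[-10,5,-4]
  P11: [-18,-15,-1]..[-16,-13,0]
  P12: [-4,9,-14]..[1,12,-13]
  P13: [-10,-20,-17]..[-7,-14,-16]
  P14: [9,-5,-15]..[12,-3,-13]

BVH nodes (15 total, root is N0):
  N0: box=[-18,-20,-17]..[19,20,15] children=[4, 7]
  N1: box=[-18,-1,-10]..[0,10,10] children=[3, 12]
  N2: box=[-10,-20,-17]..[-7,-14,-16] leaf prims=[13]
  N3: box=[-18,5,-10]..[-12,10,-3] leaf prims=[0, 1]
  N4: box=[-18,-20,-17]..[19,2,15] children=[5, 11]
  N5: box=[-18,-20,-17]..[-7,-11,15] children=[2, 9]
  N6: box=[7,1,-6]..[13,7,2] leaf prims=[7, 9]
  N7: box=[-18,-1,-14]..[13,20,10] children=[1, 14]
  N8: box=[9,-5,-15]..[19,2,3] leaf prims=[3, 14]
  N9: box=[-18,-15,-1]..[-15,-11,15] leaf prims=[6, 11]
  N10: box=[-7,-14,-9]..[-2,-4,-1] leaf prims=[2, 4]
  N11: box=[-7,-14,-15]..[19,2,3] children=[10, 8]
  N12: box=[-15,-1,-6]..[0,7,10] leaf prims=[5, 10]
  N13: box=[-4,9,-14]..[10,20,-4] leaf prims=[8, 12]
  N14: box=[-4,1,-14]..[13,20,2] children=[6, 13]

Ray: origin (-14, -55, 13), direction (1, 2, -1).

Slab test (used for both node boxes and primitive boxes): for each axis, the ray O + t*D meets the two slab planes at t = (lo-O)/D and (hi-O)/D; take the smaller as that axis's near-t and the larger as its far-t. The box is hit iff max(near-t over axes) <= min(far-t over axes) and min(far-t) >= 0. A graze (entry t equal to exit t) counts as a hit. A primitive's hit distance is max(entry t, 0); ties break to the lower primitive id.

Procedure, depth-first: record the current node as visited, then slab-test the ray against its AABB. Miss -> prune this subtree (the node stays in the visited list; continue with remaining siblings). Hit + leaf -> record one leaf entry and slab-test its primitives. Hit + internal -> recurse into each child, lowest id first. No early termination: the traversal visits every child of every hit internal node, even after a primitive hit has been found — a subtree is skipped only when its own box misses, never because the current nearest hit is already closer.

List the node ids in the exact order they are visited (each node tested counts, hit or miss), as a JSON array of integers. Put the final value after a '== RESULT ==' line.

Walk:
N0 x:[-4,33] y:[35/2,75/2] z:[-2,30] -> hit [35/2,30], descend [4, 7]
  N4 x:[-4,33] y:[35/2,57/2] z:[-2,30] -> hit [35/2,57/2], descend [5, 11]
    N5 x:[-4,7] y:[35/2,22] z:[-2,30] -> miss, prune
    N11 x:[7,33] y:[41/2,57/2] z:[10,28] -> hit [41/2,28], descend [8, 10]
      N8 x:[23,33] y:[25,57/2] z:[10,28] -> hit [25,28] leaf, test {P3(miss), P14@t=26}
      N10 x:[7,12] y:[41/2,51/2] z:[14,22] -> miss, prune
  N7 x:[-4,27] y:[27,75/2] z:[3,27] -> hit [27,27], descend [1, 14]
    N1 x:[-4,14] y:[27,65/2] z:[3,23] -> miss, prune
    N14 x:[10,27] y:[28,75/2] z:[11,27] -> miss, prune

Visited [0, 4, 5, 11, 8, 10, 7, 1, 14]. Tests: 9 box, 1 leaf. Nearest: P14.

== RESULT ==
[0, 4, 5, 11, 8, 10, 7, 1, 14]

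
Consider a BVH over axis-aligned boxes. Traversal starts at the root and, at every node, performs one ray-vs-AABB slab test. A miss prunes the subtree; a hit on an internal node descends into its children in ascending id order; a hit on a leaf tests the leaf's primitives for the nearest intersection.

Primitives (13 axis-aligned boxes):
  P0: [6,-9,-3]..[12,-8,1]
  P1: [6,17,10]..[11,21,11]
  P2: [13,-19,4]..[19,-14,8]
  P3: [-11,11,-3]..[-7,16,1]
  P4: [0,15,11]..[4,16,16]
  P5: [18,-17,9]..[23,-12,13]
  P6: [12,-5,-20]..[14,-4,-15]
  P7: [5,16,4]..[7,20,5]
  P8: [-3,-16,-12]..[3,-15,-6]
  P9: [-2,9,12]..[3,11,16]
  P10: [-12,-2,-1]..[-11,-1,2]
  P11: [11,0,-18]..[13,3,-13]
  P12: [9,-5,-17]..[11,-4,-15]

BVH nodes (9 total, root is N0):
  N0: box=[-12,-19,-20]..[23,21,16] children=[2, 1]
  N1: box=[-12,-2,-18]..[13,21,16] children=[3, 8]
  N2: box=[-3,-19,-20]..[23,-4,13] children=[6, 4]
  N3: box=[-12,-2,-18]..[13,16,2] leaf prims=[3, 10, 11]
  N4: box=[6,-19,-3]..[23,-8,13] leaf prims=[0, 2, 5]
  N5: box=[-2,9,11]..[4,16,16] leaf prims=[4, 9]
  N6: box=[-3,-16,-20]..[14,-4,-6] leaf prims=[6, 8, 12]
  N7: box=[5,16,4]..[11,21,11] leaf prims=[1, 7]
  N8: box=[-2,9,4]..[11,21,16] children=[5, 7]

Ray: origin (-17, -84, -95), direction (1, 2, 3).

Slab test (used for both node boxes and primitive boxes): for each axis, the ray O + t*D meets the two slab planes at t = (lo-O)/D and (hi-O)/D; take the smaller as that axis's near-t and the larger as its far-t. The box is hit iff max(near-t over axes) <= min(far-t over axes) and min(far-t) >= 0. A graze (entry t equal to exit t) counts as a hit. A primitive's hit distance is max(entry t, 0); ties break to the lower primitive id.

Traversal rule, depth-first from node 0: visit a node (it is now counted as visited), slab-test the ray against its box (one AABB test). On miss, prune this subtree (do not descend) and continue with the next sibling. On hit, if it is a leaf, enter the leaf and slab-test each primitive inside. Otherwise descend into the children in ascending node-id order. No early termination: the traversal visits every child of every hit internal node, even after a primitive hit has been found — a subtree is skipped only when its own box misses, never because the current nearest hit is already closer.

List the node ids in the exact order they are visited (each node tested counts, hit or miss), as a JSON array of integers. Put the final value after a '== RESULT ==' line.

Walk:
N0 x:[5,40] y:[65/2,105/2] z:[25,37] -> hit [65/2,37], descend [1, 2]
  N1 x:[5,30] y:[41,105/2] z:[77/3,37] -> miss, prune
  N2 x:[14,40] y:[65/2,40] z:[25,36] -> hit [65/2,36], descend [4, 6]
    N4 x:[23,40] y:[65/2,38] z:[92/3,36] -> hit [65/2,36] leaf, test {P0(miss), P2@t=33, P5@t=35}
    N6 x:[14,31] y:[34,40] z:[25,89/3] -> miss, prune

order=[0, 1, 2, 4, 6]  |boxes|=5  |leaves|=1  hit=P2

== RESULT ==
[0, 1, 2, 4, 6]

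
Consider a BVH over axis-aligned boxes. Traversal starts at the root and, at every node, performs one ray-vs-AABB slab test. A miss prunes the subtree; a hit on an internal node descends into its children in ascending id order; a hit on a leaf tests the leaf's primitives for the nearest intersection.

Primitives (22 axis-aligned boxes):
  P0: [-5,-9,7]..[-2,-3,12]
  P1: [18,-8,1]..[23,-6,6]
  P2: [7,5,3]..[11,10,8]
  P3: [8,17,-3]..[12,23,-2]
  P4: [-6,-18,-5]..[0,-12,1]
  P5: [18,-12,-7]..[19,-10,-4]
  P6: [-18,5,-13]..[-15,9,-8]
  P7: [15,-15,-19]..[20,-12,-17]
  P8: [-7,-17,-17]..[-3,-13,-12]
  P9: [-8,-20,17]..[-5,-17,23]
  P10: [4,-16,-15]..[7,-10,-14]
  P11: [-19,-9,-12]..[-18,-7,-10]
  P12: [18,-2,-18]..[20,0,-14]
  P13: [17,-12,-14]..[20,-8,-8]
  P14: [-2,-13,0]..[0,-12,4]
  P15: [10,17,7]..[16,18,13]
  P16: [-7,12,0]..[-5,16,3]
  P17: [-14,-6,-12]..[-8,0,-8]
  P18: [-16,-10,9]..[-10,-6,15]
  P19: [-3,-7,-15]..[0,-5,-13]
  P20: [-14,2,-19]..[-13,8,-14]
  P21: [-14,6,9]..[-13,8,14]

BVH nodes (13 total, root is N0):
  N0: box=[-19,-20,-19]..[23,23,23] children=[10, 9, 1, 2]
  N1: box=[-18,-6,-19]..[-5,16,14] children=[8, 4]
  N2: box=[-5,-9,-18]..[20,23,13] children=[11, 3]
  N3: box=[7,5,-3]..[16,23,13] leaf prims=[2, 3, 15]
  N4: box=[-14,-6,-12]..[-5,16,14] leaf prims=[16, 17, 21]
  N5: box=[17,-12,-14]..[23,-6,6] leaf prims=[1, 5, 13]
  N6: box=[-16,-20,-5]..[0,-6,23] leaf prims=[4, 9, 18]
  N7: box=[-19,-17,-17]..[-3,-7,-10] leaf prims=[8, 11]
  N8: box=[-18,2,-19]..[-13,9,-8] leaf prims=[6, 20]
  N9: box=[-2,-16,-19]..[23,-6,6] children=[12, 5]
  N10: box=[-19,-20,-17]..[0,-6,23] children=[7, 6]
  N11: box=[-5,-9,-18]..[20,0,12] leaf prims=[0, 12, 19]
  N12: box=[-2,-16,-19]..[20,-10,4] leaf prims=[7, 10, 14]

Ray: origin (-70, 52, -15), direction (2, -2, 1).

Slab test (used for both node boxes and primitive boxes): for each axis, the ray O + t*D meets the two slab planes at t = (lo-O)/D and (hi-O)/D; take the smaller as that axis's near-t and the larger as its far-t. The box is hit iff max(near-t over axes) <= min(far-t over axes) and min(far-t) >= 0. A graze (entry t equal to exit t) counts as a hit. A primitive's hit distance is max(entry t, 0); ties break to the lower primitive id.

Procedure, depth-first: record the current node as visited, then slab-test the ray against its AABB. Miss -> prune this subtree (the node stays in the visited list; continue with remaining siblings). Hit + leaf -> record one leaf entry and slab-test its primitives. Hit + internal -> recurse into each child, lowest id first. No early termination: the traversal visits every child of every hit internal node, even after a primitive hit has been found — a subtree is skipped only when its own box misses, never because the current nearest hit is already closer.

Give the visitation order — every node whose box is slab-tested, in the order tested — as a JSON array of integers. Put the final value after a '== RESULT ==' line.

Traverse from the root:
N0 x:[51/2,93/2] y:[29/2,36] z:[-4,38] -> hit [51/2,36], descend [1, 2, 9, 10]
  N1 x:[26,65/2] y:[18,29] z:[-4,29] -> hit [26,29], descend [4, 8]
    N4 x:[28,65/2] y:[18,29] z:[3,29] -> hit [28,29] leaf, test {P16(miss), P17(miss), P21(miss)}
    N8 x:[26,57/2] y:[43/2,25] z:[-4,7] -> miss, prune
  N2 x:[65/2,45] y:[29/2,61/2] z:[-3,28] -> miss, prune
  N9 x:[34,93/2] y:[29,34] z:[-4,21] -> miss, prune
  N10 x:[51/2,35] y:[29,36] z:[-2,38] -> hit [29,35], descend [6, 7]
    N6 x:[27,35] y:[29,36] z:[10,38] -> hit [29,35] leaf, test {P4(miss), P9(miss), P18@t=29}
    N7 x:[51/2,67/2] y:[59/2,69/2] z:[-2,5] -> miss, prune

Visited [0, 1, 4, 8, 2, 9, 10, 6, 7]. Tests: 9 box, 2 leaf. Nearest: P18.

== RESULT ==
[0, 1, 4, 8, 2, 9, 10, 6, 7]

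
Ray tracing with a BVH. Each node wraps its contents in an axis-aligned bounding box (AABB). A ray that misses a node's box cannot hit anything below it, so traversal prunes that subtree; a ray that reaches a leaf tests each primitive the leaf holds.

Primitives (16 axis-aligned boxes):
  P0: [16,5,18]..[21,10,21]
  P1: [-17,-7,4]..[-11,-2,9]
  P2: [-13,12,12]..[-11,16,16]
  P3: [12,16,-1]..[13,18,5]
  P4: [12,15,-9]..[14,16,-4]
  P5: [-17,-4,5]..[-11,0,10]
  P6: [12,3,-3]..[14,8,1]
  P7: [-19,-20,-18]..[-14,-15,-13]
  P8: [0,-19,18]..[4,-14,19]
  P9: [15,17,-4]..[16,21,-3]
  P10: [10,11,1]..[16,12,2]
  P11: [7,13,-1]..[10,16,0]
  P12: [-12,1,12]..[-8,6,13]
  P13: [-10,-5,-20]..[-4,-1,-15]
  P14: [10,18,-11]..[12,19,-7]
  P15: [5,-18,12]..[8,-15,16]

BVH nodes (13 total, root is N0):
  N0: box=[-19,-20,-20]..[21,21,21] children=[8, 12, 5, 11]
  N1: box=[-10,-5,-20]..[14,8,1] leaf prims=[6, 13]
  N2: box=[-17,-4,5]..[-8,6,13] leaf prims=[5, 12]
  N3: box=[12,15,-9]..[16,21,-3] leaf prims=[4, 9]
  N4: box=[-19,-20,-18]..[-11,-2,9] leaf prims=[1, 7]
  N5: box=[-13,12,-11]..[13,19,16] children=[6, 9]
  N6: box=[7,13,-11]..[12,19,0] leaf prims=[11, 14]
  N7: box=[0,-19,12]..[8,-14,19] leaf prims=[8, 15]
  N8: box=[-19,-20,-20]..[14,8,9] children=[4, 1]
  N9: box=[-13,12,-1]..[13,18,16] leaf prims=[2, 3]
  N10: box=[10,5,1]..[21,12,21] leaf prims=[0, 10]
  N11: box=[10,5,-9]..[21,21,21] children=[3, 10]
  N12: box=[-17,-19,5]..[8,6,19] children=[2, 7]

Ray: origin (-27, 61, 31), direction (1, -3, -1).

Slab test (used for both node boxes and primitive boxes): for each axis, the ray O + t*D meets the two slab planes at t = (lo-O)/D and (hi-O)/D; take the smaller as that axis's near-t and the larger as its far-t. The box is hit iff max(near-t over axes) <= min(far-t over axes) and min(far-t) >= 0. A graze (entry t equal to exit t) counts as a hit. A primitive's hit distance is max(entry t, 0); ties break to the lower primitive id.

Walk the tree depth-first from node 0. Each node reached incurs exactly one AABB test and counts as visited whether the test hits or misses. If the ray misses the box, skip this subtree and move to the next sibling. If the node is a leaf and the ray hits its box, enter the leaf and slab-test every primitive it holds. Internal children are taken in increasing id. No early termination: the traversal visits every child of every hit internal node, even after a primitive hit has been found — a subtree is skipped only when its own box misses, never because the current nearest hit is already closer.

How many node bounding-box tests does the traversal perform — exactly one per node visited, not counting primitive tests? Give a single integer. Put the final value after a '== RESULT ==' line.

Walk:
N0 x:[8,48] y:[40/3,27] z:[10,51] -> hit [40/3,27], descend [5, 8, 11, 12]
  N5 x:[14,40] y:[14,49/3] z:[15,42] -> hit [15,49/3], descend [6, 9]
    N6 x:[34,39] y:[14,16] z:[31,42] -> miss, prune
    N9 x:[14,40] y:[43/3,49/3] z:[15,32] -> hit [15,49/3] leaf, test {P2@t=15, P3(miss)}
  N8 x:[8,41] y:[53/3,27] z:[22,51] -> hit [22,27], descend [1, 4]
    N1 x:[17,41] y:[53/3,22] z:[30,51] -> miss, prune
    N4 x:[8,16] y:[21,27] z:[22,49] -> miss, prune
  N11 x:[37,48] y:[40/3,56/3] z:[10,40] -> miss, prune
  N12 x:[10,35] y:[55/3,80/3] z:[12,26] -> hit [55/3,26], descend [2, 7]
    N2 x:[10,19] y:[55/3,65/3] z:[18,26] -> hit [55/3,19] leaf, test {P5(miss), P12@t=55/3}
    N7 x:[27,35] y:[25,80/3] z:[12,19] -> miss, prune

order=[0, 5, 6, 9, 8, 1, 4, 11, 12, 2, 7]  |boxes|=11  |leaves|=2  hit=P2

== RESULT ==
11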